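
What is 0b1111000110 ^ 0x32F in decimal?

233

a = 1111000110
0x32F = 1100101111
XOR → 0011101001 = 233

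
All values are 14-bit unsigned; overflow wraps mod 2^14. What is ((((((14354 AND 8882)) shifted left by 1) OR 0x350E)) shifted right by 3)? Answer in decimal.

14354 = 11100000010010
8882 = 10001010110010
→ AND → 10000000010010 = 8210
→ shifted left by 1 (mod 2^14) → 00000000100100 = 36
0x350E = 11010100001110
→ OR → 11010100101110 = 13614
→ shifted right by 3 → 00011010100101 = 1701

1701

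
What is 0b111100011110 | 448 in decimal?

4062

a = 111100011110
448 = 000111000000
 OR → 111111011110 = 4062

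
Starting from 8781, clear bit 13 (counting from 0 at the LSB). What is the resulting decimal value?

x = 0010001001001101
bit 13 is currently 1; clear it via x & ~(1 << 13) = x & ~8192
→ 0000001001001101 = 589

589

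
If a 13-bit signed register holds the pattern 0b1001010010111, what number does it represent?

pattern = 1001010010111 (MSB is 1 ⇒ negative)
Invert: 0110101101000, add 1 → 0110101101001 = 3433, so the value is -3433.
(Equivalently: 4759 - 2^13 = 4759 - 8192 = -3433.)

-3433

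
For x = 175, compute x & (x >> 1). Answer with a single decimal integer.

x = 10101111 = 175
x>>1 = 01010111
AND  = 00000111 = 7
(x & (x >> 1) has a 1 wherever x has two consecutive 1 bits.)

7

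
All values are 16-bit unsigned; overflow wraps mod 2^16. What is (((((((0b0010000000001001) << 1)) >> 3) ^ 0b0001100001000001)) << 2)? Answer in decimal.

16652

0b0010000000001001 = 0010000000001001
→ << 1 (mod 2^16) → 0100000000010010 = 16402
→ >> 3 → 0000100000000010 = 2050
0b0001100001000001 = 0001100001000001
→ ^ → 0001000001000011 = 4163
→ << 2 (mod 2^16) → 0100000100001100 = 16652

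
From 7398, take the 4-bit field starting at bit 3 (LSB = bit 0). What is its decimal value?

v = 1110011100110
Shift right by 3: 1110011100
Mask low 4 bits: 1100 = 12

12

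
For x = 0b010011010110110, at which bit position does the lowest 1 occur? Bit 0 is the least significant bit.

1

0b010011010110110 = 10011010110110
Trailing zeros: 1, so the lowest set bit is bit 1 (value 2).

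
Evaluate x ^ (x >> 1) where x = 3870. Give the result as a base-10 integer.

2193

x = 111100011110 = 3870
x>>1 = 011110001111
XOR  = 100010010001 = 2193
(x ^ (x >> 1) gives the standard binary-reflected Gray code of x.)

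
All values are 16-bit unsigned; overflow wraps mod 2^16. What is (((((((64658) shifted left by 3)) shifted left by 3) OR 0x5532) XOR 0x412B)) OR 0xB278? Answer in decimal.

64658 = 1111110010010010
→ shifted left by 3 (mod 2^16) → 1110010010010000 = 58512
→ shifted left by 3 (mod 2^16) → 0010010010000000 = 9344
0x5532 = 0101010100110010
→ OR → 0111010110110010 = 30130
0x412B = 0100000100101011
→ XOR → 0011010010011001 = 13465
0xB278 = 1011001001111000
→ OR → 1011011011111001 = 46841

46841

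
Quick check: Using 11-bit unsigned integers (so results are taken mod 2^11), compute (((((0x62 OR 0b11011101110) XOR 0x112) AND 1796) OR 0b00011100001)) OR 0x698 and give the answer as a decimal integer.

0x62 = 00001100010
0b11011101110 = 11011101110
→ OR → 11011101110 = 1774
0x112 = 00100010010
→ XOR → 11111111100 = 2044
1796 = 11100000100
→ AND → 11100000100 = 1796
0b00011100001 = 00011100001
→ OR → 11111100101 = 2021
0x698 = 11010011000
→ OR → 11111111101 = 2045

2045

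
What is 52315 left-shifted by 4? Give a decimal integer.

837040

52315 = 00001100110001011011
shift left by 4 → 11001100010110110000 = 837040
(equivalently, 52315 × 2^4 = 52315 × 16)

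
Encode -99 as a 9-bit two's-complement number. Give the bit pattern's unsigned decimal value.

413

99 in 9 bits: 001100011
Invert: 110011100
Add 1:  110011101 = 413
(Check: 2^9 - 99 = 512 - 99 = 413.)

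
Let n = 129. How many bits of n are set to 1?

129 = 10000001
Count the 1s: 1 + 1 = 2

2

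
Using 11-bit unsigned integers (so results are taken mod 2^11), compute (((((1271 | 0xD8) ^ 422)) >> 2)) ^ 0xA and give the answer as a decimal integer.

348

1271 = 10011110111
0xD8 = 00011011000
→ | → 10011111111 = 1279
422 = 00110100110
→ ^ → 10101011001 = 1369
→ >> 2 → 00101010110 = 342
0xA = 00000001010
→ ^ → 00101011100 = 348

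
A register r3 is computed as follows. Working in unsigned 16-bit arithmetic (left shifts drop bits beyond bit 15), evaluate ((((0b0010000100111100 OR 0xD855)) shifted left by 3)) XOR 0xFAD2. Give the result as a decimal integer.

12602

0b0010000100111100 = 0010000100111100
0xD855 = 1101100001010101
→ OR → 1111100101111101 = 63869
→ shifted left by 3 (mod 2^16) → 1100101111101000 = 52200
0xFAD2 = 1111101011010010
→ XOR → 0011000100111010 = 12602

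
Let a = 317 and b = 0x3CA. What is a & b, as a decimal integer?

264

317 = 0100111101
0x3CA = 1111001010
AND → 0100001000 = 264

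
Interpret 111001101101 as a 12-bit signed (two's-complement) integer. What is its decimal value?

pattern = 111001101101 (MSB is 1 ⇒ negative)
Invert: 000110010010, add 1 → 000110010011 = 403, so the value is -403.
(Equivalently: 3693 - 2^12 = 3693 - 4096 = -403.)

-403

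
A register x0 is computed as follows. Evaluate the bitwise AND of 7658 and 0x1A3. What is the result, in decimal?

7658 = 1110111101010
0x1A3 = 0000110100011
AND → 0000110100010 = 418

418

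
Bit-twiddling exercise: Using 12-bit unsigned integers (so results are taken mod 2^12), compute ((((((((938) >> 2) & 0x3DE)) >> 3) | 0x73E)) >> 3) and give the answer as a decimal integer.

938 = 001110101010
→ >> 2 → 000011101010 = 234
0x3DE = 001111011110
→ & → 000011001010 = 202
→ >> 3 → 000000011001 = 25
0x73E = 011100111110
→ | → 011100111111 = 1855
→ >> 3 → 000011100111 = 231

231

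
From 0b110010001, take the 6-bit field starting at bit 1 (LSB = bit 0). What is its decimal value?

8

v = 110010001
Shift right by 1: 11001000
Mask low 6 bits: 001000 = 8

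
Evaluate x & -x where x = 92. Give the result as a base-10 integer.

4

x = 1011100 = 92
-x (two's complement) = …0100100
AND   = 0000100 = 4
(x & -x isolates the lowest set bit of x.)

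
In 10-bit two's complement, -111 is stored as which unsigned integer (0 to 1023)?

913

111 in 10 bits: 0001101111
Invert: 1110010000
Add 1:  1110010001 = 913
(Check: 2^10 - 111 = 1024 - 111 = 913.)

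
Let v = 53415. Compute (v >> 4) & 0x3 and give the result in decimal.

v = 1101000010100111
Shift right by 4: 110100001010
Mask low 2 bits: 10 = 2

2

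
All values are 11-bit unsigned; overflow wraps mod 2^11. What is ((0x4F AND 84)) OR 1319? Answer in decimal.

0x4F = 00001001111
84 = 00001010100
→ AND → 00001000100 = 68
1319 = 10100100111
→ OR → 10101100111 = 1383

1383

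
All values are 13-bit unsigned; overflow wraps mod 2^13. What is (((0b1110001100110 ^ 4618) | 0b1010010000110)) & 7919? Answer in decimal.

0b1110001100110 = 1110001100110
4618 = 1001000001010
→ ^ → 0111001101100 = 3692
0b1010010000110 = 1010010000110
→ | → 1111011101110 = 7918
7919 = 1111011101111
→ & → 1111011101110 = 7918

7918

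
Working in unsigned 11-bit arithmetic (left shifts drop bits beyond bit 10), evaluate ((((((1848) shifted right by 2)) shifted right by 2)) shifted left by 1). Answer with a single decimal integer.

230

1848 = 11100111000
→ shifted right by 2 → 00111001110 = 462
→ shifted right by 2 → 00001110011 = 115
→ shifted left by 1 (mod 2^11) → 00011100110 = 230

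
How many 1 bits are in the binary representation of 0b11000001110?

5

n = 11000001110
Count the 1s: 1 + 1 + 1 + 1 + 1 = 5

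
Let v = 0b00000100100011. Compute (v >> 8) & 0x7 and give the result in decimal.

1

v = 00000100100011
Shift right by 8: 000001
Mask low 3 bits: 001 = 1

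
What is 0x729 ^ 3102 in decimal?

0x729 = 011100101001
3102 = 110000011110
XOR → 101100110111 = 2871

2871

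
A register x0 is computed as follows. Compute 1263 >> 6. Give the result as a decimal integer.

1263 = 10011101111
shift right by 6 → 00000010011 = 19
(equivalently, floor(1263 / 64))

19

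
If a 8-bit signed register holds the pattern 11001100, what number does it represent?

pattern = 11001100 (MSB is 1 ⇒ negative)
Invert: 00110011, add 1 → 00110100 = 52, so the value is -52.
(Equivalently: 204 - 2^8 = 204 - 256 = -52.)

-52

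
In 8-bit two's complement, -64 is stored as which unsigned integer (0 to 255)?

192

64 in 8 bits: 01000000
Invert: 10111111
Add 1:  11000000 = 192
(Check: 2^8 - 64 = 256 - 64 = 192.)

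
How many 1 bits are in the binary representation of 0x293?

5

0x293 = 1010010011
Count the 1s: 1 + 1 + 1 + 1 + 1 = 5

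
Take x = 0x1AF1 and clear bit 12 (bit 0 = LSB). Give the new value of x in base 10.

x = 1101011110001
bit 12 is currently 1; clear it via x & ~(1 << 12) = x & ~4096
→ 0101011110001 = 2801

2801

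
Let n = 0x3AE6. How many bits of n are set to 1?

9

0x3AE6 = 11101011100110
Count the 1s: 1 + 1 + 1 + 1 + 1 + 1 + 1 + 1 + 1 = 9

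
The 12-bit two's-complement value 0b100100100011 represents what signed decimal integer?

-1757

pattern = 100100100011 (MSB is 1 ⇒ negative)
Invert: 011011011100, add 1 → 011011011101 = 1757, so the value is -1757.
(Equivalently: 2339 - 2^12 = 2339 - 4096 = -1757.)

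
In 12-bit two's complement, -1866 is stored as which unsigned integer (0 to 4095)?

2230

1866 in 12 bits: 011101001010
Invert: 100010110101
Add 1:  100010110110 = 2230
(Check: 2^12 - 1866 = 4096 - 1866 = 2230.)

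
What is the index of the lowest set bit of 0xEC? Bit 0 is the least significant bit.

2

0xEC = 11101100
Trailing zeros: 2, so the lowest set bit is bit 2 (value 4).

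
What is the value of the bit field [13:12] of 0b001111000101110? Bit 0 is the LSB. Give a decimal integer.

v = 001111000101110
Shift right by 12: 001
Mask low 2 bits: 01 = 1

1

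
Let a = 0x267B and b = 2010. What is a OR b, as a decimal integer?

0x267B = 10011001111011
2010 = 00011111011010
 OR → 10011111111011 = 10235

10235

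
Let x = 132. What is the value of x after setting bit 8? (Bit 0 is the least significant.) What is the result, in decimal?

388

x = 0010000100
bit 8 is currently 0; set it via x | (1 << 8) = x | 256
→ 0110000100 = 388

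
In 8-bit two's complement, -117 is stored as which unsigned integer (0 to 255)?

117 in 8 bits: 01110101
Invert: 10001010
Add 1:  10001011 = 139
(Check: 2^8 - 117 = 256 - 117 = 139.)

139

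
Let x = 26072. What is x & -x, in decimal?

x = 110010111011000 = 26072
-x (two's complement) = …001101000101000
AND   = 000000000001000 = 8
(x & -x isolates the lowest set bit of x.)

8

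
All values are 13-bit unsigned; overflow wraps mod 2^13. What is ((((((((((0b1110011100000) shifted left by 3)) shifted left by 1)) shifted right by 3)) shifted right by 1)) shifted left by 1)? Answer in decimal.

0b1110011100000 = 1110011100000
→ shifted left by 3 (mod 2^13) → 0011100000000 = 1792
→ shifted left by 1 (mod 2^13) → 0111000000000 = 3584
→ shifted right by 3 → 0000111000000 = 448
→ shifted right by 1 → 0000011100000 = 224
→ shifted left by 1 (mod 2^13) → 0000111000000 = 448

448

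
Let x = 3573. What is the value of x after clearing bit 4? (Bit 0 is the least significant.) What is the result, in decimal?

x = 110111110101
bit 4 is currently 1; clear it via x & ~(1 << 4) = x & ~16
→ 110111100101 = 3557

3557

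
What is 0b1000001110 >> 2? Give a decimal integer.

x = 1000001110
shift right by 2 → 0010000011 = 131
(equivalently, floor(526 / 4))

131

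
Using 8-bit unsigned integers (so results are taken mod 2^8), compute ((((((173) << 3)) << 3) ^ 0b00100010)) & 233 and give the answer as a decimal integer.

96

173 = 10101101
→ << 3 (mod 2^8) → 01101000 = 104
→ << 3 (mod 2^8) → 01000000 = 64
0b00100010 = 00100010
→ ^ → 01100010 = 98
233 = 11101001
→ & → 01100000 = 96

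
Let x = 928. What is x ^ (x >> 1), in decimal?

624

x = 1110100000 = 928
x>>1 = 0111010000
XOR  = 1001110000 = 624
(x ^ (x >> 1) gives the standard binary-reflected Gray code of x.)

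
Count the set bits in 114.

4

114 = 1110010
Count the 1s: 1 + 1 + 1 + 1 = 4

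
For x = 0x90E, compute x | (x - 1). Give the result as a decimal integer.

x = 100100001110 = 2318
x - 1 = 100100001101
OR    = 100100001111 = 2319
(x | (x - 1) sets all bits below the lowest set bit.)

2319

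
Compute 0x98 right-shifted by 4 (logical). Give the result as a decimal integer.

9

0x98 = 10011000
shift right by 4 → 00001001 = 9
(equivalently, floor(152 / 16))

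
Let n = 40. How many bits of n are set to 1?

40 = 101000
Count the 1s: 1 + 1 = 2

2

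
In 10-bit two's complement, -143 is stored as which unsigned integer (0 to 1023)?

881

143 in 10 bits: 0010001111
Invert: 1101110000
Add 1:  1101110001 = 881
(Check: 2^10 - 143 = 1024 - 143 = 881.)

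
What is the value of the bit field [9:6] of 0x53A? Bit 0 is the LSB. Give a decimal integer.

v = 0010100111010
Shift right by 6: 0010100
Mask low 4 bits: 0100 = 4

4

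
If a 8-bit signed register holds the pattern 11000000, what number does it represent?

pattern = 11000000 (MSB is 1 ⇒ negative)
Invert: 00111111, add 1 → 01000000 = 64, so the value is -64.
(Equivalently: 192 - 2^8 = 192 - 256 = -64.)

-64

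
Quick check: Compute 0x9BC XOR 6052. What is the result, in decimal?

0x9BC = 0100110111100
6052 = 1011110100100
XOR → 1111000011000 = 7704

7704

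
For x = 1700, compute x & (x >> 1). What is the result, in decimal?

x = 11010100100 = 1700
x>>1 = 01101010010
AND  = 01000000000 = 512
(x & (x >> 1) has a 1 wherever x has two consecutive 1 bits.)

512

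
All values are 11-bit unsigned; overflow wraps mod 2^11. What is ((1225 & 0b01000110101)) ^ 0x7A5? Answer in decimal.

1956

1225 = 10011001001
0b01000110101 = 01000110101
→ & → 00000000001 = 1
0x7A5 = 11110100101
→ ^ → 11110100100 = 1956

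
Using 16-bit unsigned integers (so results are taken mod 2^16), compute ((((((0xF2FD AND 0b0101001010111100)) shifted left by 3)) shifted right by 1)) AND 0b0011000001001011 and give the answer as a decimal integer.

64

0xF2FD = 1111001011111101
0b0101001010111100 = 0101001010111100
→ AND → 0101001010111100 = 21180
→ shifted left by 3 (mod 2^16) → 1001010111100000 = 38368
→ shifted right by 1 → 0100101011110000 = 19184
0b0011000001001011 = 0011000001001011
→ AND → 0000000001000000 = 64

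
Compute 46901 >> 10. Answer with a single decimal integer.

45

46901 = 1011011100110101
shift right by 10 → 0000000000101101 = 45
(equivalently, floor(46901 / 1024))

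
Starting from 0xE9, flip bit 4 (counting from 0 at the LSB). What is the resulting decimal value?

249

x = 11101001
bit 4 is currently 0; toggle it via x ^ (1 << 4) = x ^ 16
→ 11111001 = 249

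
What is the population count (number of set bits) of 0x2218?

4

0x2218 = 10001000011000
Count the 1s: 1 + 1 + 1 + 1 = 4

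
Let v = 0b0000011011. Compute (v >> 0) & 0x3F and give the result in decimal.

27

v = 0000011011
Shift right by 0: 0000011011
Mask low 6 bits: 011011 = 27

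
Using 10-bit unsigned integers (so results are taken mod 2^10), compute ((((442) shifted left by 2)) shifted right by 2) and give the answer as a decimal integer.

186

442 = 0110111010
→ shifted left by 2 (mod 2^10) → 1011101000 = 744
→ shifted right by 2 → 0010111010 = 186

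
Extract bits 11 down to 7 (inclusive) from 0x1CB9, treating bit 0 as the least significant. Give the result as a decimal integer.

25

v = 01110010111001
Shift right by 7: 0111001
Mask low 5 bits: 11001 = 25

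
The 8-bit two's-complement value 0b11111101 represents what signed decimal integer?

pattern = 11111101 (MSB is 1 ⇒ negative)
Invert: 00000010, add 1 → 00000011 = 3, so the value is -3.
(Equivalently: 253 - 2^8 = 253 - 256 = -3.)

-3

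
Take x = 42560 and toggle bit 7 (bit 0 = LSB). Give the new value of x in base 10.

42688

x = 1010011001000000
bit 7 is currently 0; toggle it via x ^ (1 << 7) = x ^ 128
→ 1010011011000000 = 42688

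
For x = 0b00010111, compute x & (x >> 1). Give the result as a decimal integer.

x = 10111 = 23
x>>1 = 01011
AND  = 00011 = 3
(x & (x >> 1) has a 1 wherever x has two consecutive 1 bits.)

3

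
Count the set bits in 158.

5

158 = 10011110
Count the 1s: 1 + 1 + 1 + 1 + 1 = 5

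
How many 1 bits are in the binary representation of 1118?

1118 = 10001011110
Count the 1s: 1 + 1 + 1 + 1 + 1 + 1 = 6

6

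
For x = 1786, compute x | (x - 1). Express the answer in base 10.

1787

x = 11011111010 = 1786
x - 1 = 11011111001
OR    = 11011111011 = 1787
(x | (x - 1) sets all bits below the lowest set bit.)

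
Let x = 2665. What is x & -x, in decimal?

1

x = 101001101001 = 2665
-x (two's complement) = …010110010111
AND   = 000000000001 = 1
(x & -x isolates the lowest set bit of x.)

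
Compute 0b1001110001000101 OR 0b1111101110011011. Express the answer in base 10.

65503

a = 1001110001000101
b = 1111101110011011
 OR → 1111111111011111 = 65503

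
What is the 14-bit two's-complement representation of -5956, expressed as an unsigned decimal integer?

10428

5956 in 14 bits: 01011101000100
Invert: 10100010111011
Add 1:  10100010111100 = 10428
(Check: 2^14 - 5956 = 16384 - 5956 = 10428.)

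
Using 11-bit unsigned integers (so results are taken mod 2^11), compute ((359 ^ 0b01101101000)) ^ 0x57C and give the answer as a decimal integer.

359 = 00101100111
0b01101101000 = 01101101000
→ ^ → 01000001111 = 527
0x57C = 10101111100
→ ^ → 11101110011 = 1907

1907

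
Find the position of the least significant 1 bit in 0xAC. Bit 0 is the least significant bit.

0xAC = 10101100
Trailing zeros: 2, so the lowest set bit is bit 2 (value 4).

2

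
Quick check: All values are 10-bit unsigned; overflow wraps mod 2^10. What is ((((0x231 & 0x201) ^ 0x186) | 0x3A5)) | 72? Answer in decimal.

1007

0x231 = 1000110001
0x201 = 1000000001
→ & → 1000000001 = 513
0x186 = 0110000110
→ ^ → 1110000111 = 903
0x3A5 = 1110100101
→ | → 1110100111 = 935
72 = 0001001000
→ | → 1111101111 = 1007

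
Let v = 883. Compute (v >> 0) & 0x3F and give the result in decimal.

51

v = 1101110011
Shift right by 0: 1101110011
Mask low 6 bits: 110011 = 51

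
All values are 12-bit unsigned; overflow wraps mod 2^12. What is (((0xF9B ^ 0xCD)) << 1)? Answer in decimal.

0xF9B = 111110011011
0xCD = 000011001101
→ ^ → 111101010110 = 3926
→ << 1 (mod 2^12) → 111010101100 = 3756

3756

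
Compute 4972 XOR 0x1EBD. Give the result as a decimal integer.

3537

4972 = 1001101101100
0x1EBD = 1111010111101
XOR → 0110111010001 = 3537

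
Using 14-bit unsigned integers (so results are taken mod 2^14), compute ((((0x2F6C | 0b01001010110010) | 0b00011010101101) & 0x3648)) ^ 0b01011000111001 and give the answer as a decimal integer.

8305

0x2F6C = 10111101101100
0b01001010110010 = 01001010110010
→ | → 11111111111110 = 16382
0b00011010101101 = 00011010101101
→ | → 11111111111111 = 16383
0x3648 = 11011001001000
→ & → 11011001001000 = 13896
0b01011000111001 = 01011000111001
→ ^ → 10000001110001 = 8305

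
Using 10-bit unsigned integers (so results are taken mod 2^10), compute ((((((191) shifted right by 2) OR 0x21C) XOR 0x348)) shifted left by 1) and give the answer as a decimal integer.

191 = 0010111111
→ shifted right by 2 → 0000101111 = 47
0x21C = 1000011100
→ OR → 1000111111 = 575
0x348 = 1101001000
→ XOR → 0101110111 = 375
→ shifted left by 1 (mod 2^10) → 1011101110 = 750

750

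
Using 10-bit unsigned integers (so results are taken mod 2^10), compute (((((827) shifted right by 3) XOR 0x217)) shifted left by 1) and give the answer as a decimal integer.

224

827 = 1100111011
→ shifted right by 3 → 0001100111 = 103
0x217 = 1000010111
→ XOR → 1001110000 = 624
→ shifted left by 1 (mod 2^10) → 0011100000 = 224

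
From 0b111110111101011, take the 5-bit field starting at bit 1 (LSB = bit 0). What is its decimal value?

21

v = 111110111101011
Shift right by 1: 11111011110101
Mask low 5 bits: 10101 = 21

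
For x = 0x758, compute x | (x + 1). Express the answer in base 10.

x = 11101011000 = 1880
x + 1 = 11101011001
OR    = 11101011001 = 1881
(x | (x + 1) sets the lowest cleared bit.)

1881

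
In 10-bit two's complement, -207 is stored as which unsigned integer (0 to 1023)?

817

207 in 10 bits: 0011001111
Invert: 1100110000
Add 1:  1100110001 = 817
(Check: 2^10 - 207 = 1024 - 207 = 817.)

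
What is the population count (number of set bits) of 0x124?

0x124 = 100100100
Count the 1s: 1 + 1 + 1 = 3

3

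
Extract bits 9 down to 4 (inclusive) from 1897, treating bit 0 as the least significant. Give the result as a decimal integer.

v = 011101101001
Shift right by 4: 01110110
Mask low 6 bits: 110110 = 54

54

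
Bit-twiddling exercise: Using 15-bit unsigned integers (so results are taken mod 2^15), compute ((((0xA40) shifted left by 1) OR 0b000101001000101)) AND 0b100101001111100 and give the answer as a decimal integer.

2628

0xA40 = 000101001000000
→ shifted left by 1 (mod 2^15) → 001010010000000 = 5248
0b000101001000101 = 000101001000101
→ OR → 001111011000101 = 7877
0b100101001111100 = 100101001111100
→ AND → 000101001000100 = 2628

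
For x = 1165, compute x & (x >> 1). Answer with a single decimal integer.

x = 10010001101 = 1165
x>>1 = 01001000110
AND  = 00000000100 = 4
(x & (x >> 1) has a 1 wherever x has two consecutive 1 bits.)

4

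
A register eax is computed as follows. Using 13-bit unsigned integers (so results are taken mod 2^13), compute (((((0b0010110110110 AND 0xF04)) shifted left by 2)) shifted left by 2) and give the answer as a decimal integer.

0b0010110110110 = 0010110110110
0xF04 = 0111100000100
→ AND → 0010100000100 = 1284
→ shifted left by 2 (mod 2^13) → 1010000010000 = 5136
→ shifted left by 2 (mod 2^13) → 1000001000000 = 4160

4160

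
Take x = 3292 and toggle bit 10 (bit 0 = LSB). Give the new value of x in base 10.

x = 0000110011011100
bit 10 is currently 1; toggle it via x ^ (1 << 10) = x ^ 1024
→ 0000100011011100 = 2268

2268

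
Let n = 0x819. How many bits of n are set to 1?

0x819 = 100000011001
Count the 1s: 1 + 1 + 1 + 1 = 4

4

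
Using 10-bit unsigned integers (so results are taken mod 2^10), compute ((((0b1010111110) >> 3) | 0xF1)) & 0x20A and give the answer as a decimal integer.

0b1010111110 = 1010111110
→ >> 3 → 0001010111 = 87
0xF1 = 0011110001
→ | → 0011110111 = 247
0x20A = 1000001010
→ & → 0000000010 = 2

2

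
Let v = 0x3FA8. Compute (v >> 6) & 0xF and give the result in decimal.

v = 011111110101000
Shift right by 6: 011111110
Mask low 4 bits: 1110 = 14

14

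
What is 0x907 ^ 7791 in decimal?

5992

0x907 = 0100100000111
7791 = 1111001101111
XOR → 1011101101000 = 5992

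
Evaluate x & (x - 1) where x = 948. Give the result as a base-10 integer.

944

x = 1110110100 = 948
x - 1 = 1110110011
AND   = 1110110000 = 944
(x & (x - 1) clears the lowest set bit of x.)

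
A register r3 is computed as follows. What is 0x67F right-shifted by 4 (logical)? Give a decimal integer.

103

0x67F = 11001111111
shift right by 4 → 00001100111 = 103
(equivalently, floor(1663 / 16))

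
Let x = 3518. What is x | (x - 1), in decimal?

3519

x = 110110111110 = 3518
x - 1 = 110110111101
OR    = 110110111111 = 3519
(x | (x - 1) sets all bits below the lowest set bit.)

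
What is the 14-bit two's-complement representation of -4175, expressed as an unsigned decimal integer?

12209

4175 in 14 bits: 01000001001111
Invert: 10111110110000
Add 1:  10111110110001 = 12209
(Check: 2^14 - 4175 = 16384 - 4175 = 12209.)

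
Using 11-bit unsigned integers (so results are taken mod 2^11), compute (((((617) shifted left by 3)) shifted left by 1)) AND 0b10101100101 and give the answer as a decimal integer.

1024

617 = 01001101001
→ shifted left by 3 (mod 2^11) → 01101001000 = 840
→ shifted left by 1 (mod 2^11) → 11010010000 = 1680
0b10101100101 = 10101100101
→ AND → 10000000000 = 1024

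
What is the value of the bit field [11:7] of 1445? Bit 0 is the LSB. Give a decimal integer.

11

v = 0010110100101
Shift right by 7: 001011
Mask low 5 bits: 01011 = 11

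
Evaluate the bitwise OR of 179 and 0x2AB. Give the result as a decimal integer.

699

179 = 0010110011
0x2AB = 1010101011
 OR → 1010111011 = 699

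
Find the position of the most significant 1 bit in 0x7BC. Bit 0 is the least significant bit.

0x7BC = 11110111100
The topmost 1 is at position 10 (since 2^10 = 1024 ≤ 1980 < 2048).

10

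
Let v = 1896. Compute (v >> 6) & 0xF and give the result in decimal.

v = 00011101101000
Shift right by 6: 00011101
Mask low 4 bits: 1101 = 13

13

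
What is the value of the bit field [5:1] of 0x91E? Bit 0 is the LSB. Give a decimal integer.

15

v = 100100011110
Shift right by 1: 10010001111
Mask low 5 bits: 01111 = 15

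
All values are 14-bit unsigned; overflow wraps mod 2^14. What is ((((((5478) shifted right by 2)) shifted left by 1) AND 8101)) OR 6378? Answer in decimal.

6890

5478 = 01010101100110
→ shifted right by 2 → 00010101011001 = 1369
→ shifted left by 1 (mod 2^14) → 00101010110010 = 2738
8101 = 01111110100101
→ AND → 00101010100000 = 2720
6378 = 01100011101010
→ OR → 01101011101010 = 6890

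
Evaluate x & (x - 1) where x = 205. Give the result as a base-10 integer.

x = 11001101 = 205
x - 1 = 11001100
AND   = 11001100 = 204
(x & (x - 1) clears the lowest set bit of x.)

204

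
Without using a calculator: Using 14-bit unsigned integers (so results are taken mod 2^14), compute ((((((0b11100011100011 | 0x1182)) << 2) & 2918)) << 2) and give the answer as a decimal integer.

0b11100011100011 = 11100011100011
0x1182 = 01000110000010
→ | → 11100111100011 = 14819
→ << 2 (mod 2^14) → 10011110001100 = 10124
2918 = 00101101100110
→ & → 00001100000100 = 772
→ << 2 (mod 2^14) → 00110000010000 = 3088

3088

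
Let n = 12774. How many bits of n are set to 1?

12774 = 11000111100110
Count the 1s: 1 + 1 + 1 + 1 + 1 + 1 + 1 + 1 = 8

8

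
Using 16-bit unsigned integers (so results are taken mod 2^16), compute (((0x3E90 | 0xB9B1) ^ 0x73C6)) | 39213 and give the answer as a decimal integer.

0x3E90 = 0011111010010000
0xB9B1 = 1011100110110001
→ | → 1011111110110001 = 49073
0x73C6 = 0111001111000110
→ ^ → 1100110001110111 = 52343
39213 = 1001100100101101
→ | → 1101110101111111 = 56703

56703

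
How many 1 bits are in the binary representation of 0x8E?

4

0x8E = 10001110
Count the 1s: 1 + 1 + 1 + 1 = 4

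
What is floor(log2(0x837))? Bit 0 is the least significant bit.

0x837 = 100000110111
The topmost 1 is at position 11 (since 2^11 = 2048 ≤ 2103 < 4096).

11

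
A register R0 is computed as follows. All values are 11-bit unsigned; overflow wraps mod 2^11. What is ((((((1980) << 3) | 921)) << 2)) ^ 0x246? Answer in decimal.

1980 = 11110111100
→ << 3 (mod 2^11) → 10111100000 = 1504
921 = 01110011001
→ | → 11111111001 = 2041
→ << 2 (mod 2^11) → 11111100100 = 2020
0x246 = 01001000110
→ ^ → 10110100010 = 1442

1442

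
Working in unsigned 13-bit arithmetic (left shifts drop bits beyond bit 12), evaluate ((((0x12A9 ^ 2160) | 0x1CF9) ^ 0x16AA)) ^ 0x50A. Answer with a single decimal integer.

0x12A9 = 1001010101001
2160 = 0100001110000
→ ^ → 1101011011001 = 6873
0x1CF9 = 1110011111001
→ | → 1111011111001 = 7929
0x16AA = 1011010101010
→ ^ → 0100001010011 = 2131
0x50A = 0010100001010
→ ^ → 0110101011001 = 3417

3417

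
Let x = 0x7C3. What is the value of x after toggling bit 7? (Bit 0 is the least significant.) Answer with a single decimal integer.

x = 11111000011
bit 7 is currently 1; toggle it via x ^ (1 << 7) = x ^ 128
→ 11101000011 = 1859

1859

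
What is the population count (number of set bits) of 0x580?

3

0x580 = 10110000000
Count the 1s: 1 + 1 + 1 = 3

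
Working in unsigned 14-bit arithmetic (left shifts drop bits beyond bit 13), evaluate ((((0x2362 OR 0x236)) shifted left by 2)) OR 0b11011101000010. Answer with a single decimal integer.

16346

0x2362 = 10001101100010
0x236 = 00001000110110
→ OR → 10001101110110 = 9078
→ shifted left by 2 (mod 2^14) → 00110111011000 = 3544
0b11011101000010 = 11011101000010
→ OR → 11111111011010 = 16346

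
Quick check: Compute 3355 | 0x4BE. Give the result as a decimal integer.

3519

3355 = 110100011011
0x4BE = 010010111110
 OR → 110110111111 = 3519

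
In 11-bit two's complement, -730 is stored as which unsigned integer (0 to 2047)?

1318

730 in 11 bits: 01011011010
Invert: 10100100101
Add 1:  10100100110 = 1318
(Check: 2^11 - 730 = 2048 - 730 = 1318.)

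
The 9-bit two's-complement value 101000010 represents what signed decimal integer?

-190

pattern = 101000010 (MSB is 1 ⇒ negative)
Invert: 010111101, add 1 → 010111110 = 190, so the value is -190.
(Equivalently: 322 - 2^9 = 322 - 512 = -190.)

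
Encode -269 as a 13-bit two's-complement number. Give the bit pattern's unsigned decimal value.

7923

269 in 13 bits: 0000100001101
Invert: 1111011110010
Add 1:  1111011110011 = 7923
(Check: 2^13 - 269 = 8192 - 269 = 7923.)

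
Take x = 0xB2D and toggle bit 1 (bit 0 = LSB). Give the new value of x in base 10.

x = 101100101101
bit 1 is currently 0; toggle it via x ^ (1 << 1) = x ^ 2
→ 101100101111 = 2863

2863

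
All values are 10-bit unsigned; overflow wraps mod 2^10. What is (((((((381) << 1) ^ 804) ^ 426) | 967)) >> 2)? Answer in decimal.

381 = 0101111101
→ << 1 (mod 2^10) → 1011111010 = 762
804 = 1100100100
→ ^ → 0111011110 = 478
426 = 0110101010
→ ^ → 0001110100 = 116
967 = 1111000111
→ | → 1111110111 = 1015
→ >> 2 → 0011111101 = 253

253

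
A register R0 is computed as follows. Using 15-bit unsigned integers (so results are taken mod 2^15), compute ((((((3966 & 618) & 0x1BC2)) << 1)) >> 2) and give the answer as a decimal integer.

289

3966 = 000111101111110
618 = 000001001101010
→ & → 000001001101010 = 618
0x1BC2 = 001101111000010
→ & → 000001001000010 = 578
→ << 1 (mod 2^15) → 000010010000100 = 1156
→ >> 2 → 000000100100001 = 289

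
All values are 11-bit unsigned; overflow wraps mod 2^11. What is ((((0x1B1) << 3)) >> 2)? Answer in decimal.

0x1B1 = 00110110001
→ << 3 (mod 2^11) → 10110001000 = 1416
→ >> 2 → 00101100010 = 354

354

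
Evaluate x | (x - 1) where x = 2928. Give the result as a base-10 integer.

2943

x = 101101110000 = 2928
x - 1 = 101101101111
OR    = 101101111111 = 2943
(x | (x - 1) sets all bits below the lowest set bit.)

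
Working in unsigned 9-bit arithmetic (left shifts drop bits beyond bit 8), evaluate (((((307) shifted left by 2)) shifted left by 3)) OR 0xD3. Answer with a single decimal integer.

307 = 100110011
→ shifted left by 2 (mod 2^9) → 011001100 = 204
→ shifted left by 3 (mod 2^9) → 001100000 = 96
0xD3 = 011010011
→ OR → 011110011 = 243

243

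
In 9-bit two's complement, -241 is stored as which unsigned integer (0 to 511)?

271

241 in 9 bits: 011110001
Invert: 100001110
Add 1:  100001111 = 271
(Check: 2^9 - 241 = 512 - 241 = 271.)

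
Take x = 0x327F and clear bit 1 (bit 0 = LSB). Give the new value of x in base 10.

x = 011001001111111
bit 1 is currently 1; clear it via x & ~(1 << 1) = x & ~2
→ 011001001111101 = 12925

12925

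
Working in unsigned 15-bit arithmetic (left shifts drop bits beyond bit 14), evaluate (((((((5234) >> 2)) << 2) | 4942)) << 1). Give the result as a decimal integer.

12028

5234 = 001010001110010
→ >> 2 → 000010100011100 = 1308
→ << 2 (mod 2^15) → 001010001110000 = 5232
4942 = 001001101001110
→ | → 001011101111110 = 6014
→ << 1 (mod 2^15) → 010111011111100 = 12028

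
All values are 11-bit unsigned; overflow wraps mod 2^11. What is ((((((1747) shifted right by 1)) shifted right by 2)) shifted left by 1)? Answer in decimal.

436

1747 = 11011010011
→ shifted right by 1 → 01101101001 = 873
→ shifted right by 2 → 00011011010 = 218
→ shifted left by 1 (mod 2^11) → 00110110100 = 436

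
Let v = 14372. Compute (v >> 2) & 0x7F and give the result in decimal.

v = 11100000100100
Shift right by 2: 111000001001
Mask low 7 bits: 0001001 = 9

9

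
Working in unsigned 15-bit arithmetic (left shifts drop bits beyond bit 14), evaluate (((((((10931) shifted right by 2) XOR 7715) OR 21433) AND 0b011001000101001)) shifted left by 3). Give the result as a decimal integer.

10931 = 010101010110011
→ shifted right by 2 → 000101010101100 = 2732
7715 = 001111000100011
→ XOR → 001010010001111 = 5263
21433 = 101001110111001
→ OR → 101011110111111 = 22463
0b011001000101001 = 011001000101001
→ AND → 001001000101001 = 4649
→ shifted left by 3 (mod 2^15) → 001000101001000 = 4424

4424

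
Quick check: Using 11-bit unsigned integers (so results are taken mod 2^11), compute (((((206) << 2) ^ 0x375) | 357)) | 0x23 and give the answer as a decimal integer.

206 = 00011001110
→ << 2 (mod 2^11) → 01100111000 = 824
0x375 = 01101110101
→ ^ → 00001001101 = 77
357 = 00101100101
→ | → 00101101101 = 365
0x23 = 00000100011
→ | → 00101101111 = 367

367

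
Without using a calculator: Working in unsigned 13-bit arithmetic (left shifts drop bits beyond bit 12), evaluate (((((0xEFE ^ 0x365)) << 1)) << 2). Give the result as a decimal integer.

0xEFE = 0111011111110
0x365 = 0001101100101
→ ^ → 0110110011011 = 3483
→ << 1 (mod 2^13) → 1101100110110 = 6966
→ << 2 (mod 2^13) → 0110011011000 = 3288

3288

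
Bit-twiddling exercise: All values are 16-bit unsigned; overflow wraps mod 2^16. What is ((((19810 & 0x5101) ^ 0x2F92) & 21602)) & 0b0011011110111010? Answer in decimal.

1026

19810 = 0100110101100010
0x5101 = 0101000100000001
→ & → 0100000100000000 = 16640
0x2F92 = 0010111110010010
→ ^ → 0110111010010010 = 28306
21602 = 0101010001100010
→ & → 0100010000000010 = 17410
0b0011011110111010 = 0011011110111010
→ & → 0000010000000010 = 1026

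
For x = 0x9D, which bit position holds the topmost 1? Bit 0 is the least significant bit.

7

0x9D = 10011101
The topmost 1 is at position 7 (since 2^7 = 128 ≤ 157 < 256).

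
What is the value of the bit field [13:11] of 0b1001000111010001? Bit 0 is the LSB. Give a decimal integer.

v = 1001000111010001
Shift right by 11: 10010
Mask low 3 bits: 010 = 2

2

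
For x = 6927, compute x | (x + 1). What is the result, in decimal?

6943

x = 1101100001111 = 6927
x + 1 = 1101100010000
OR    = 1101100011111 = 6943
(x | (x + 1) sets the lowest cleared bit.)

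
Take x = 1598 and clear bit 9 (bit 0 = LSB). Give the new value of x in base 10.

x = 11000111110
bit 9 is currently 1; clear it via x & ~(1 << 9) = x & ~512
→ 10000111110 = 1086

1086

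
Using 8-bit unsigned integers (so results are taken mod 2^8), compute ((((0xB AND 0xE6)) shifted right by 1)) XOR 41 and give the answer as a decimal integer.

40

0xB = 00001011
0xE6 = 11100110
→ AND → 00000010 = 2
→ shifted right by 1 → 00000001 = 1
41 = 00101001
→ XOR → 00101000 = 40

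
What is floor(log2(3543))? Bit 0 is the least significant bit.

11

3543 = 110111010111
The topmost 1 is at position 11 (since 2^11 = 2048 ≤ 3543 < 4096).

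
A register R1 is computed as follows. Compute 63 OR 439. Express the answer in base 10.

63 = 000111111
439 = 110110111
 OR → 110111111 = 447

447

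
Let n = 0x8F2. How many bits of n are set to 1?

6

0x8F2 = 100011110010
Count the 1s: 1 + 1 + 1 + 1 + 1 + 1 = 6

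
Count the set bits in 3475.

7

3475 = 110110010011
Count the 1s: 1 + 1 + 1 + 1 + 1 + 1 + 1 = 7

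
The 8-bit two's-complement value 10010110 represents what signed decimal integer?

-106

pattern = 10010110 (MSB is 1 ⇒ negative)
Invert: 01101001, add 1 → 01101010 = 106, so the value is -106.
(Equivalently: 150 - 2^8 = 150 - 256 = -106.)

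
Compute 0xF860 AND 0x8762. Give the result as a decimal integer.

32864

0xF860 = 1111100001100000
0x8762 = 1000011101100010
AND → 1000000001100000 = 32864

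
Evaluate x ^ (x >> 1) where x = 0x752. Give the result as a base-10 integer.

1275

x = 11101010010 = 1874
x>>1 = 01110101001
XOR  = 10011111011 = 1275
(x ^ (x >> 1) gives the standard binary-reflected Gray code of x.)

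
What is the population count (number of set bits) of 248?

248 = 11111000
Count the 1s: 1 + 1 + 1 + 1 + 1 = 5

5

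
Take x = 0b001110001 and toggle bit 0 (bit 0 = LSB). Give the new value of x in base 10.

112

x = 001110001
bit 0 is currently 1; toggle it via x ^ (1 << 0) = x ^ 1
→ 001110000 = 112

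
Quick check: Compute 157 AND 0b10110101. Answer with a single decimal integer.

149

157 = 10011101
b = 10110101
AND → 10010101 = 149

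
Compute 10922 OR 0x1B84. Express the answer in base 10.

10922 = 10101010101010
0x1B84 = 01101110000100
 OR → 11101110101110 = 15278

15278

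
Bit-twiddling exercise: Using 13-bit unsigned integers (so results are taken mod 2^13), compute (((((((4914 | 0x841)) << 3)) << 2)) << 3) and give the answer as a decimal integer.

4914 = 1001100110010
0x841 = 0100001000001
→ | → 1101101110011 = 7027
→ << 3 (mod 2^13) → 1101110011000 = 7064
→ << 2 (mod 2^13) → 0111001100000 = 3680
→ << 3 (mod 2^13) → 1001100000000 = 4864

4864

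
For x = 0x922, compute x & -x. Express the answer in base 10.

2

x = 100100100010 = 2338
-x (two's complement) = …011011011110
AND   = 000000000010 = 2
(x & -x isolates the lowest set bit of x.)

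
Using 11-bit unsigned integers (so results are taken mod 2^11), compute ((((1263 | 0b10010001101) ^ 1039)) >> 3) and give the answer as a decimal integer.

1263 = 10011101111
0b10010001101 = 10010001101
→ | → 10011101111 = 1263
1039 = 10000001111
→ ^ → 00011100000 = 224
→ >> 3 → 00000011100 = 28

28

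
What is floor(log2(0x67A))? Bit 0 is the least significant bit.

0x67A = 11001111010
The topmost 1 is at position 10 (since 2^10 = 1024 ≤ 1658 < 2048).

10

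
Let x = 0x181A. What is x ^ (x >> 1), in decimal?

x = 1100000011010 = 6170
x>>1 = 0110000001101
XOR  = 1010000010111 = 5143
(x ^ (x >> 1) gives the standard binary-reflected Gray code of x.)

5143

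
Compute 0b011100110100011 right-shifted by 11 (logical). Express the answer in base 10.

x = 11100110100011
shift right by 11 → 00000000000111 = 7
(equivalently, floor(14755 / 2048))

7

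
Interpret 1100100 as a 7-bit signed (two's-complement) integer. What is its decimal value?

-28

pattern = 1100100 (MSB is 1 ⇒ negative)
Invert: 0011011, add 1 → 0011100 = 28, so the value is -28.
(Equivalently: 100 - 2^7 = 100 - 128 = -28.)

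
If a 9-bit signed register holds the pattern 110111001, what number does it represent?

pattern = 110111001 (MSB is 1 ⇒ negative)
Invert: 001000110, add 1 → 001000111 = 71, so the value is -71.
(Equivalently: 441 - 2^9 = 441 - 512 = -71.)

-71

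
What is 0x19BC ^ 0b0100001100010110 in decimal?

23210

0x19BC = 001100110111100
b = 100001100010110
XOR → 101101010101010 = 23210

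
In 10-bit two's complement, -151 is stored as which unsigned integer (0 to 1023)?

151 in 10 bits: 0010010111
Invert: 1101101000
Add 1:  1101101001 = 873
(Check: 2^10 - 151 = 1024 - 151 = 873.)

873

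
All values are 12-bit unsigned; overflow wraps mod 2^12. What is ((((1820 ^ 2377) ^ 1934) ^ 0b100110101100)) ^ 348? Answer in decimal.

299

1820 = 011100011100
2377 = 100101001001
→ ^ → 111001010101 = 3669
1934 = 011110001110
→ ^ → 100111011011 = 2523
0b100110101100 = 100110101100
→ ^ → 000001110111 = 119
348 = 000101011100
→ ^ → 000100101011 = 299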